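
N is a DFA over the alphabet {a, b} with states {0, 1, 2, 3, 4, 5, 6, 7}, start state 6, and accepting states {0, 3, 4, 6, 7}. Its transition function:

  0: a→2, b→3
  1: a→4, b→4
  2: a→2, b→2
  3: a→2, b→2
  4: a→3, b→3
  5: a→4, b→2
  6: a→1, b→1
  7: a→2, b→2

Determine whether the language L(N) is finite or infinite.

finite

The useful states (reachable from 6 and able to reach an accepting state) are {1, 3, 4, 6}.
Restricted to these states the transition graph has no cycle, so every accepting path has bounded length and L is finite.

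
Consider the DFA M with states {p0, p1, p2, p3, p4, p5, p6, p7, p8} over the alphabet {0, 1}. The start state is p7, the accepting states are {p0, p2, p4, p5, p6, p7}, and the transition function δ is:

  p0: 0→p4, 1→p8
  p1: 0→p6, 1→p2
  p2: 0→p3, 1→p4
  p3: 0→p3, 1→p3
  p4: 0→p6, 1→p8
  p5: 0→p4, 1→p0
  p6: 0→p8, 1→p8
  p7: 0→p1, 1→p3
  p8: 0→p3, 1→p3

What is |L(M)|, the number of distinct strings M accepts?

5

The useful subgraph on states {p1, p2, p4, p6, p7} is acyclic, so L(M) is finite; the longest accepting path visits 5 useful states, giving maximum string length 4.
Counting accepting paths from p7 by length: 1 of length 0, 2 of length 2, 1 of length 3, 1 of length 4. Total 5.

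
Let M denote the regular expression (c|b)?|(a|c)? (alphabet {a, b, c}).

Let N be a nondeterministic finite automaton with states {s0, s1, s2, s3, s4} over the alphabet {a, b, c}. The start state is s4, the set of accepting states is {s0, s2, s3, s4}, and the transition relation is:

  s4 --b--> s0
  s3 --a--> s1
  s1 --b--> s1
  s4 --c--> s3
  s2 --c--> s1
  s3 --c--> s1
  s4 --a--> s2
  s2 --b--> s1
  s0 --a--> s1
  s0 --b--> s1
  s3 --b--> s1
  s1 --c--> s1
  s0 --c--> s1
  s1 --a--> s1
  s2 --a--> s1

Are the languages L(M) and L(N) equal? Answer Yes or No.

Converting the expression M to a DFA (subset construction, then merging equivalent states) gives the minimal DFA with states {m0, m1, m2}, start state m0, accepting states {m0, m1} and transitions m0: a→m1, b→m1, c→m1; m1: a→m2, b→m2, c→m2; m2: a→m2, b→m2, c→m2.
Exploring the product automaton M × N from the start pair (m0, s4), following both machines on each input symbol, reaches 5 state pairs: (m0, s4), (m1, s2), (m1, s0), (m1, s3), (m2, s1).
M accepts in {m0, m1} and N accepts in {s0, s2, s3, s4}. In every reachable pair the two components are either both accepting — (m0, s4), (m1, s2), (m1, s0), (m1, s3) — or both non-accepting, so no string is accepted by exactly one of the machines: L(M) \ L(N) and L(N) \ L(M) are both empty.
Hence every string is accepted by M iff it is accepted by N, and the two languages coincide.

Yes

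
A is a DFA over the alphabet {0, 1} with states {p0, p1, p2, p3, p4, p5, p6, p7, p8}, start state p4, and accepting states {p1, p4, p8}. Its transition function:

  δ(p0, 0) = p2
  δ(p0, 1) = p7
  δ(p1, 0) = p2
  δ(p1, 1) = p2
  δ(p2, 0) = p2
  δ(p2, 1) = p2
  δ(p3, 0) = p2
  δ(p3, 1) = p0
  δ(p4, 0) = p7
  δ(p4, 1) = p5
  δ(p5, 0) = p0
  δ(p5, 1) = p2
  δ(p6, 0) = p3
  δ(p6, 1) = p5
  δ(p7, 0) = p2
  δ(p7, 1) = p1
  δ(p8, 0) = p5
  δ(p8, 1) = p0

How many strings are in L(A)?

The useful subgraph on states {p0, p1, p4, p5, p7} is acyclic, so L(A) is finite; the longest accepting path visits 5 useful states, giving maximum string length 4.
Counting accepting paths from p4 by length: 1 of length 0, 1 of length 2, 1 of length 4. Total 3.

3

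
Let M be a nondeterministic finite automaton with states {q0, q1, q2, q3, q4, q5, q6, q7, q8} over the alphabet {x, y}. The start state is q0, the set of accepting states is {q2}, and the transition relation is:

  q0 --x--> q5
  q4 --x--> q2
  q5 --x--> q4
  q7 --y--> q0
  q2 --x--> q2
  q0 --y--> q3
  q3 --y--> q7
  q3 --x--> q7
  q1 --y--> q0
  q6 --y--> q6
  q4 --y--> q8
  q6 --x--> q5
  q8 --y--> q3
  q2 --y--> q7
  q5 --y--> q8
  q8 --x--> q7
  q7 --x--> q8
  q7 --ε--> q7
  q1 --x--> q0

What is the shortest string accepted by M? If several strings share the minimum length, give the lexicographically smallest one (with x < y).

A breadth-first search from q0 reaches an accepting state first via the path q0 → q5 → q4 → q2 on input xxx.
No string of length < 3 is accepted (BFS exhausts all shorter strings without reaching an accepting state), and xxx is the lexicographically least accepting string of length 3.

xxx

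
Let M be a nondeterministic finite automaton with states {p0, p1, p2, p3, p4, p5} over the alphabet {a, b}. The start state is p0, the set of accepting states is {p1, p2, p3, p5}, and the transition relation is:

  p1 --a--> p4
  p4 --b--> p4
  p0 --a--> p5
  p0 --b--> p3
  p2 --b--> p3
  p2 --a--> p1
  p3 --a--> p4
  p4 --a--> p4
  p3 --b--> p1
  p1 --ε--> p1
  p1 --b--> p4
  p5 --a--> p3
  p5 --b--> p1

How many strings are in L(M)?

The useful subgraph on states {p0, p1, p3, p5} is acyclic, so L(M) is finite; the longest accepting path visits 4 useful states, giving maximum string length 3.
Counting accepting paths from p0 by length: 2 of length 1, 3 of length 2, 1 of length 3. Total 6.

6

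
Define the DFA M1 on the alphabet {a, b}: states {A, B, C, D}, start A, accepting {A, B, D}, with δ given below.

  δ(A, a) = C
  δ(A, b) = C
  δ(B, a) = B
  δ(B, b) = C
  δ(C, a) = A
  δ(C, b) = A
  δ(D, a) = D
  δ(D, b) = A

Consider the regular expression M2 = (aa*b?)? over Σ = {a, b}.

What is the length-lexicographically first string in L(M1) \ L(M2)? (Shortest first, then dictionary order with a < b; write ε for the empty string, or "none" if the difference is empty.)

ba

The string ba is accepted by M1 but not by M2.
No shorter string lies in the difference, and ba is the lexicographically first length-2 string in L(M1) \ L(M2).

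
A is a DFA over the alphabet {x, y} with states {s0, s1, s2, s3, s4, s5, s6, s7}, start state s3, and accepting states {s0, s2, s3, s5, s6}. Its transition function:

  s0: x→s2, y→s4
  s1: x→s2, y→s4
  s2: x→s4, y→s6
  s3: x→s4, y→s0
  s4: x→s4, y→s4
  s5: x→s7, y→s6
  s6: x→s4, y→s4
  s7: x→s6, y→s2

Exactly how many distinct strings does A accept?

4

The useful subgraph on states {s0, s2, s3, s6} is acyclic, so L(A) is finite; the longest accepting path visits 4 useful states, giving maximum string length 3.
Counting accepting paths from s3 by length: 1 of length 0, 1 of length 1, 1 of length 2, 1 of length 3. Total 4.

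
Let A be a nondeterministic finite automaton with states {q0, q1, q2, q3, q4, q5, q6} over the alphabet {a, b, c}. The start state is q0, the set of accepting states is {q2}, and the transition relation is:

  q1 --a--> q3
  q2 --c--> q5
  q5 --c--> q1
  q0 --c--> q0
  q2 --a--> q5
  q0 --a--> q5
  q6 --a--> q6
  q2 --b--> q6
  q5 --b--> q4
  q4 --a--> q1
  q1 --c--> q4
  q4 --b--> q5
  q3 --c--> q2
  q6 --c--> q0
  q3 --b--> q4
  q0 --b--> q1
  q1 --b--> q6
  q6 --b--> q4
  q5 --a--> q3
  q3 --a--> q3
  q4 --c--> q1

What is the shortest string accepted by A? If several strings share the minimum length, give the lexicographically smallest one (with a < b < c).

aac

A breadth-first search from q0 reaches an accepting state first via the path q0 → q5 → q3 → q2 on input aac.
No string of length < 3 is accepted (BFS exhausts all shorter strings without reaching an accepting state), and aac is the lexicographically least accepting string of length 3.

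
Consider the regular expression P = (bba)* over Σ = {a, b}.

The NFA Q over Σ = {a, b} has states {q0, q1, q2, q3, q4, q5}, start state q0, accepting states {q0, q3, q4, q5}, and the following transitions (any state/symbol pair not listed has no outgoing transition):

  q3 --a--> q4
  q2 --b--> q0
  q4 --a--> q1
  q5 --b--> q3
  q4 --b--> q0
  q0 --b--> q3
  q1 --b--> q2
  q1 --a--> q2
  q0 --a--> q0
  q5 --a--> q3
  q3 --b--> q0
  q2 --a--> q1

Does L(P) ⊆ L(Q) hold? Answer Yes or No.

Yes

Converting the expression P to a DFA (subset construction, then merging equivalent states) gives the minimal DFA with states {p0, p1, p2, p3}, start state p0, accepting states {p0} and transitions p0: a→p1, b→p2; p1: a→p1, b→p1; p2: a→p1, b→p3; p3: a→p0, b→p1.
Exploring the product automaton P × Q from the start pair (p0, q0), following both machines on each input symbol, reaches 8 state pairs: (p0, q0), (p1, q0), (p2, q3), (p1, q3), (p1, q4), (p3, q0), (p1, q1), (p1, q2).
P accepts in {p0} and Q accepts in {q0, q3, q4, q5}. The reachable pairs whose P-component is accepting are (p0, q0); in each of them the Q-component is accepting too, so the product for L(P) \ L(Q) (P-component accepting, Q-component rejecting) has no reachable accepting pair and the difference is empty.
Hence every string in L(P) is also in L(Q).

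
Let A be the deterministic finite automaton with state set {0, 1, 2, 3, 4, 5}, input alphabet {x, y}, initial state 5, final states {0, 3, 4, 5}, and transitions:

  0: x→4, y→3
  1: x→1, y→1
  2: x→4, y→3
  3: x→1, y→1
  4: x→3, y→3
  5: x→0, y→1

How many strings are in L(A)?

The useful subgraph on states {0, 3, 4, 5} is acyclic, so L(A) is finite; the longest accepting path visits 4 useful states, giving maximum string length 3.
Counting accepting paths from 5 by length: 1 of length 0, 1 of length 1, 2 of length 2, 2 of length 3. Total 6.

6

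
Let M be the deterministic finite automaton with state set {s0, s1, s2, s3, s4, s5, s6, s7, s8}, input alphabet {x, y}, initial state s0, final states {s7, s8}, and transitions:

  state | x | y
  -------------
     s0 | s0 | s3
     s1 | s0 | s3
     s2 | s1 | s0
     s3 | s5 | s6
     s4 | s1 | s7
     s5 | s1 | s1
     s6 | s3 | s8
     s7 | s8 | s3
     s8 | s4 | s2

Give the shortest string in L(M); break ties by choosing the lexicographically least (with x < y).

A breadth-first search from s0 reaches an accepting state first via the path s0 → s3 → s6 → s8 on input yyy.
No string of length < 3 is accepted (BFS exhausts all shorter strings without reaching an accepting state), and yyy is the lexicographically least accepting string of length 3.

yyy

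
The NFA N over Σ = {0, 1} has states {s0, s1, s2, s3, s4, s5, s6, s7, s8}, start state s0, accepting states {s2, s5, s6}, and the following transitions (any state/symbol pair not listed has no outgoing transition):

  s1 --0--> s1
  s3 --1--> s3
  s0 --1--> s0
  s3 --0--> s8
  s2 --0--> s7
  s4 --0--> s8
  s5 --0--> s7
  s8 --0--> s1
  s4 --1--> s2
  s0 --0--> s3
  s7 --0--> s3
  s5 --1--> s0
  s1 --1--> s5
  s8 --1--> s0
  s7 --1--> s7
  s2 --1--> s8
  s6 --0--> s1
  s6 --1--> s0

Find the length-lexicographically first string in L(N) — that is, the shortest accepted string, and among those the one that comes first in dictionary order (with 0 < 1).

0001

A breadth-first search from s0 reaches an accepting state first via the path s0 → s3 → s8 → s1 → s5 on input 0001.
No string of length < 4 is accepted (BFS exhausts all shorter strings without reaching an accepting state), and 0001 is the lexicographically least accepting string of length 4.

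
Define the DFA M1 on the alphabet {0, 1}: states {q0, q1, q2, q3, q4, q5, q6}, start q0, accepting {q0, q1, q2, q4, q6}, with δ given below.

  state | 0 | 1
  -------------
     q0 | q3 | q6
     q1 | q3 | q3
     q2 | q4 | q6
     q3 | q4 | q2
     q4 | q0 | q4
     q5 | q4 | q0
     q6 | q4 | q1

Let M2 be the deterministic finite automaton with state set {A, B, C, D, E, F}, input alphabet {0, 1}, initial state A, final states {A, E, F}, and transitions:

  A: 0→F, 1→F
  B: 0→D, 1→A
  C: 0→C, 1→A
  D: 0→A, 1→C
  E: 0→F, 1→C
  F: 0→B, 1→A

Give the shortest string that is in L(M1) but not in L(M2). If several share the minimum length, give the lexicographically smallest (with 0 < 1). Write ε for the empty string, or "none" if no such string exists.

00

The string 00 is accepted by M1 but not by M2.
No shorter string lies in the difference, and 00 is the lexicographically first length-2 string in L(M1) \ L(M2).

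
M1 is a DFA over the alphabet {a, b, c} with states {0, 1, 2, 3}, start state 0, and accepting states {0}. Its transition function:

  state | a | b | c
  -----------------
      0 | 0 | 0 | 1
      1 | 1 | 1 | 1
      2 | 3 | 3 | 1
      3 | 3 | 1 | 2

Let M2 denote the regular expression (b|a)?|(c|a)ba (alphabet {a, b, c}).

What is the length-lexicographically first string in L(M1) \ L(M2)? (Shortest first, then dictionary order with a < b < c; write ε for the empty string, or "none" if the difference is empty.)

The string aa is accepted by M1 but not by M2.
No shorter string lies in the difference, and aa is the lexicographically first length-2 string in L(M1) \ L(M2).

aa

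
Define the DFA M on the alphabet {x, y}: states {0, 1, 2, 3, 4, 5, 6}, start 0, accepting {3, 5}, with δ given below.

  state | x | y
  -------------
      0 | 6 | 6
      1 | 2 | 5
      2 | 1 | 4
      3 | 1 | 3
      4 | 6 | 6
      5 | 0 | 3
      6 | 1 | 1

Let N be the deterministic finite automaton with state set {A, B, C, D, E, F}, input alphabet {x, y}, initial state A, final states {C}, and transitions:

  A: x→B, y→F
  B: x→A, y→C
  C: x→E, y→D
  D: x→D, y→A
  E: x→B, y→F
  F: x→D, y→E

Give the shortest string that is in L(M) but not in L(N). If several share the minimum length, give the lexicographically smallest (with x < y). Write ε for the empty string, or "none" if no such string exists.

xxy

The string xxy is accepted by M but not by N.
No shorter string lies in the difference, and xxy is the lexicographically first length-3 string in L(M) \ L(N).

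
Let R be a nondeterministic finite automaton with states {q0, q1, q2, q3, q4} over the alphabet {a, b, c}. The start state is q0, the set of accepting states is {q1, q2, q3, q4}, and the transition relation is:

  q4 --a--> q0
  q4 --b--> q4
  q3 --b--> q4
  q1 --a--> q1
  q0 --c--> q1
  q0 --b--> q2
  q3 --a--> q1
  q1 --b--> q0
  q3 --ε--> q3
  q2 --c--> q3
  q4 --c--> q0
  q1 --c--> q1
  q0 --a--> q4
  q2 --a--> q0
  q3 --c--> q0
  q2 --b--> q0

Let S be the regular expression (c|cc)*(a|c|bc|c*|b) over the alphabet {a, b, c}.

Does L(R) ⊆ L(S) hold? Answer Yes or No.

No

The string ab is in L(R) but not in L(S).
So L(R) ⊄ L(S).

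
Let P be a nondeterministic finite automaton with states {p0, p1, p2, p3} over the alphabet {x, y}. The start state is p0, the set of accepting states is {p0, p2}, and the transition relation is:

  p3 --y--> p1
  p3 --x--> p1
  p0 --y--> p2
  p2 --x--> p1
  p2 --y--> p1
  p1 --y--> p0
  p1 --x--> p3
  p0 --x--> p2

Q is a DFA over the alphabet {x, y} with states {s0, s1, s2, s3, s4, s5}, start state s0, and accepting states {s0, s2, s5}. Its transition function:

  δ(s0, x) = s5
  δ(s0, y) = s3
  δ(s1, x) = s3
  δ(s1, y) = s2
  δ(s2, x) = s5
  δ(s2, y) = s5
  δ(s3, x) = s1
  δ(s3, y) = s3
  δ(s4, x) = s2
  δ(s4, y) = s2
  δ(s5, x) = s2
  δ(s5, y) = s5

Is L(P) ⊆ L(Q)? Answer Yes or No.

The string y is in L(P) but not in L(Q).
So L(P) ⊄ L(Q).

No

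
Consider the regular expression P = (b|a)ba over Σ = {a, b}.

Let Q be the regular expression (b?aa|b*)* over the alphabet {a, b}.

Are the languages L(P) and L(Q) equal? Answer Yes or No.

The string aba is accepted by P but rejected by Q.
So L(P) ≠ L(Q).

No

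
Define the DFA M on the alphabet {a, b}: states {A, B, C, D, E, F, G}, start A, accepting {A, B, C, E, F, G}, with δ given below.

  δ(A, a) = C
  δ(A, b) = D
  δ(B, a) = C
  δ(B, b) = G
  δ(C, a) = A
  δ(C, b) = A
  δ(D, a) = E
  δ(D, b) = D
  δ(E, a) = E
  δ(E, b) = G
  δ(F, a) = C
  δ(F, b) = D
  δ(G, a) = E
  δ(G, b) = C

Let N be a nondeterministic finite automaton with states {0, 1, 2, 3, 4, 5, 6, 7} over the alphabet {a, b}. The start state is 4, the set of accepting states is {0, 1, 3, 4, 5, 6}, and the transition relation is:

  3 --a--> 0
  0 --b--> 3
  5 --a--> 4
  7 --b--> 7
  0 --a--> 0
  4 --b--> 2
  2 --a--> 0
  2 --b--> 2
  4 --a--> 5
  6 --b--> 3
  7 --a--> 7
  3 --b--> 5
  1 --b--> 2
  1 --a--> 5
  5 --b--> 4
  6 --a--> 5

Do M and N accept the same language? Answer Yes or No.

Yes

Exploring the product automaton M × N from the start pair (A, 4), following both machines on each input symbol, reaches 5 state pairs: (A, 4), (C, 5), (D, 2), (E, 0), (G, 3).
M accepts in {A, B, C, E, F, G} and N accepts in {0, 1, 3, 4, 5, 6}. In every reachable pair the two components are either both accepting — (A, 4), (C, 5), (E, 0), (G, 3) — or both non-accepting, so no string is accepted by exactly one of the machines: L(M) \ L(N) and L(N) \ L(M) are both empty.
Hence every string is accepted by M iff it is accepted by N, and the two languages coincide.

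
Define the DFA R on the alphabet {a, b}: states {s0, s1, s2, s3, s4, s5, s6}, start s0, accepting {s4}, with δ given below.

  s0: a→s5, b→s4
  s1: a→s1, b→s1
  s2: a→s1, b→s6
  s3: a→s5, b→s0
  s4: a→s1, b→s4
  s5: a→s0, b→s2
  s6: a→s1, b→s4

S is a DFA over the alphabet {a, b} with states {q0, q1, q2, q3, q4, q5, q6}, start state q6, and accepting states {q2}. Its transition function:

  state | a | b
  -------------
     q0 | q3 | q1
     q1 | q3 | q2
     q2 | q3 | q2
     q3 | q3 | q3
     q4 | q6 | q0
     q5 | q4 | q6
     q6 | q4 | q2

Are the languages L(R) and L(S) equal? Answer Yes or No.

Yes

Exploring the product automaton R × S from the start pair (s0, q6), following both machines on each input symbol, reaches 6 state pairs: (s0, q6), (s5, q4), (s4, q2), (s2, q0), (s1, q3), (s6, q1).
R accepts in {s4} and S accepts in {q2}. In every reachable pair the two components are either both accepting — (s4, q2) — or both non-accepting, so no string is accepted by exactly one of the machines: L(R) \ L(S) and L(S) \ L(R) are both empty.
Hence every string is accepted by R iff it is accepted by S, and the two languages coincide.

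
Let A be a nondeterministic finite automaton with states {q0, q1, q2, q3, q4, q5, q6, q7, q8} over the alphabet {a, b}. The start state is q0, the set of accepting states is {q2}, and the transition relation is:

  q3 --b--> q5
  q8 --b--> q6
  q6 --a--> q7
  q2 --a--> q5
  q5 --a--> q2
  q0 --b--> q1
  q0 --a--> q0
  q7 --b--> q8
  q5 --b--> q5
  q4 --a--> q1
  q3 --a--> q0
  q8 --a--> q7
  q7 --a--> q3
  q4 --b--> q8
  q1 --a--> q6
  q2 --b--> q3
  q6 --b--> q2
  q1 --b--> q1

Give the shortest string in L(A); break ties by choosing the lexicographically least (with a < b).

A breadth-first search from q0 reaches an accepting state first via the path q0 → q1 → q6 → q2 on input bab.
No string of length < 3 is accepted (BFS exhausts all shorter strings without reaching an accepting state), and bab is the lexicographically least accepting string of length 3.

bab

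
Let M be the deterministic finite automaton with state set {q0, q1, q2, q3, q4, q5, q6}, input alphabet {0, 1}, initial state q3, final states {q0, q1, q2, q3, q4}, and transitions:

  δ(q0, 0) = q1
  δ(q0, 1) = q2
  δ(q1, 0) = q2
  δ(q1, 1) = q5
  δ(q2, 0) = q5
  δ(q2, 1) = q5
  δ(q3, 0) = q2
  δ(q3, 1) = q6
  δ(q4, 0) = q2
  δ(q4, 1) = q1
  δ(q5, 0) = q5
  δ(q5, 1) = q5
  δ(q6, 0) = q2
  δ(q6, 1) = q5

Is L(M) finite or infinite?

finite

The useful states (reachable from q3 and able to reach an accepting state) are {q2, q3, q6}.
Restricted to these states the transition graph has no cycle, so every accepting path has bounded length and L is finite.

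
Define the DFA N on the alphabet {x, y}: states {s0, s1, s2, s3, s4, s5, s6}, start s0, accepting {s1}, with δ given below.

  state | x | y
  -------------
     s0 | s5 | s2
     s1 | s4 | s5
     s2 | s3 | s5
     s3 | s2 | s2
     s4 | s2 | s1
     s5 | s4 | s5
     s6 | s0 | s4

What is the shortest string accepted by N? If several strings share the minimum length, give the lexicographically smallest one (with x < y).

xxy

A breadth-first search from s0 reaches an accepting state first via the path s0 → s5 → s4 → s1 on input xxy.
No string of length < 3 is accepted (BFS exhausts all shorter strings without reaching an accepting state), and xxy is the lexicographically least accepting string of length 3.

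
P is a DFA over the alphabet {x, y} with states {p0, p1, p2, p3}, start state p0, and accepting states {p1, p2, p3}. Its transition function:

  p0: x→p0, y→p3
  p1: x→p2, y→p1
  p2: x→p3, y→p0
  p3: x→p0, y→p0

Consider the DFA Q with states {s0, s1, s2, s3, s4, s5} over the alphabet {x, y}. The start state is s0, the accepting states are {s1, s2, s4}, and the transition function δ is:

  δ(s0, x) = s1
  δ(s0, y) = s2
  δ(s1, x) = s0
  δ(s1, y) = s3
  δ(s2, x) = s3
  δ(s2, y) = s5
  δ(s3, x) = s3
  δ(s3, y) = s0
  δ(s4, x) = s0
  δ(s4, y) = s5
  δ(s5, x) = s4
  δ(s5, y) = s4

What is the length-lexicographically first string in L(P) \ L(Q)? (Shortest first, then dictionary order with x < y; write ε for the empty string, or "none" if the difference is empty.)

The string xy is accepted by P but not by Q.
No shorter string lies in the difference, and xy is the lexicographically first length-2 string in L(P) \ L(Q).

xy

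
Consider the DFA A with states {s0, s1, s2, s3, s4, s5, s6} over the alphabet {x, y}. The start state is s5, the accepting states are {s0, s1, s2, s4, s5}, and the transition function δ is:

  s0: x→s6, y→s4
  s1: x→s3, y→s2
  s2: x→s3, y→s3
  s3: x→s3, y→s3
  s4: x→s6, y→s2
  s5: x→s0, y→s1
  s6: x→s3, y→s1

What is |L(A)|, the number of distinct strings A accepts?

10

The useful subgraph on states {s0, s1, s2, s4, s5, s6} is acyclic, so L(A) is finite; the longest accepting path visits 6 useful states, giving maximum string length 5.
Counting accepting paths from s5 by length: 1 of length 0, 2 of length 1, 2 of length 2, 2 of length 3, 2 of length 4, 1 of length 5. Total 10.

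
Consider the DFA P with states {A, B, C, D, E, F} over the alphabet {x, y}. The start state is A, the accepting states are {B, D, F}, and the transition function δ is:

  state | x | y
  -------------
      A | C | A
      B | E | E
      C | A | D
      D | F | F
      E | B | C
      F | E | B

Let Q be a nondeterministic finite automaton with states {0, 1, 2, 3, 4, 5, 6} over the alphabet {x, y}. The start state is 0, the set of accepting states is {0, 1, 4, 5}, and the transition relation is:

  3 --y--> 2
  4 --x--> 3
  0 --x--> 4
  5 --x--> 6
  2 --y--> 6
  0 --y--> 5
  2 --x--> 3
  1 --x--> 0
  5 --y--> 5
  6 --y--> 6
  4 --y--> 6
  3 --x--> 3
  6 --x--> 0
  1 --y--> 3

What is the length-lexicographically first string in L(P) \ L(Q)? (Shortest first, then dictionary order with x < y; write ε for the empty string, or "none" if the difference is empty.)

xy

The string xy is accepted by P but not by Q.
No shorter string lies in the difference, and xy is the lexicographically first length-2 string in L(P) \ L(Q).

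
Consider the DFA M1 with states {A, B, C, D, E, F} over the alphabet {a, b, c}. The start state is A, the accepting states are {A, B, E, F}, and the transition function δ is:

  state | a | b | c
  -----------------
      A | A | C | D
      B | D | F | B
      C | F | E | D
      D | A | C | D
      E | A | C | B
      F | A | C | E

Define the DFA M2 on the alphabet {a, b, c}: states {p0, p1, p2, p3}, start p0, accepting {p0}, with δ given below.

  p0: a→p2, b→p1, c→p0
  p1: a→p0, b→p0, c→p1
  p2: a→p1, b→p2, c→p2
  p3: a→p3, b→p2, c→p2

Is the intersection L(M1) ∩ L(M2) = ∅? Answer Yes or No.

No

The empty string ε is accepted by both M1 and M2.
Hence L(M1) ∩ L(M2) ≠ ∅.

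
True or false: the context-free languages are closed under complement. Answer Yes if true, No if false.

CFLs are closed under union, so if they were also closed under complement they would be closed under intersection by De Morgan (L₁ ∩ L₂ is the complement of the union of the complements). But {aⁿbⁿcᵐ} ∩ {aᵐbⁿcⁿ} = {aⁿbⁿcⁿ} is not context-free although both operands are.

No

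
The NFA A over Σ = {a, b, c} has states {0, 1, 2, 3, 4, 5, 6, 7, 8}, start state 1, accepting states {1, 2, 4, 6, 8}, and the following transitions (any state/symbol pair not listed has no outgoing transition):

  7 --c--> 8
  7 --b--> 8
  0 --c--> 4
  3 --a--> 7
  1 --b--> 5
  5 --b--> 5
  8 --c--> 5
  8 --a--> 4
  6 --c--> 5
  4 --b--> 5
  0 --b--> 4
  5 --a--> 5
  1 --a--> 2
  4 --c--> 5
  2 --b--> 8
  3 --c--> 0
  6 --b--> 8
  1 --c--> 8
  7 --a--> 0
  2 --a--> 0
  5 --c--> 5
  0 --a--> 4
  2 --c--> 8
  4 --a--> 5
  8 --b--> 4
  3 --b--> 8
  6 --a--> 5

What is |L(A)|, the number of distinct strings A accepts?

The useful subgraph on states {0, 1, 2, 4, 8} is acyclic, so L(A) is finite; the longest accepting path visits 4 useful states, giving maximum string length 3.
Counting accepting paths from 1 by length: 1 of length 0, 2 of length 1, 4 of length 2, 7 of length 3. Total 14.

14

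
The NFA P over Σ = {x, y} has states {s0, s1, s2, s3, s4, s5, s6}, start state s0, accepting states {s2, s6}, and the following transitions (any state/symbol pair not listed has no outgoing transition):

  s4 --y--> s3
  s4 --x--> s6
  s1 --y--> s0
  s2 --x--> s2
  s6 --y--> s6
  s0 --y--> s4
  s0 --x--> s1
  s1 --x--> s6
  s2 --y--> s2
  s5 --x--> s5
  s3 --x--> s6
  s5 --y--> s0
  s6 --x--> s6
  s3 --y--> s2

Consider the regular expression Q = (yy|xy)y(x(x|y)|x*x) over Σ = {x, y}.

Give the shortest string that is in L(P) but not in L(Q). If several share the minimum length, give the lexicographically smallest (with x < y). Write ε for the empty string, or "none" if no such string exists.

The string xx is accepted by P but not by Q.
No shorter string lies in the difference, and xx is the lexicographically first length-2 string in L(P) \ L(Q).

xx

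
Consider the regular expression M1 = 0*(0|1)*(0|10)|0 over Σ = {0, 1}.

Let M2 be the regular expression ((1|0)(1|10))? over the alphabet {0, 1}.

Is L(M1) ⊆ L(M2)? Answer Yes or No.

The string 0 is in L(M1) but not in L(M2).
So L(M1) ⊄ L(M2).

No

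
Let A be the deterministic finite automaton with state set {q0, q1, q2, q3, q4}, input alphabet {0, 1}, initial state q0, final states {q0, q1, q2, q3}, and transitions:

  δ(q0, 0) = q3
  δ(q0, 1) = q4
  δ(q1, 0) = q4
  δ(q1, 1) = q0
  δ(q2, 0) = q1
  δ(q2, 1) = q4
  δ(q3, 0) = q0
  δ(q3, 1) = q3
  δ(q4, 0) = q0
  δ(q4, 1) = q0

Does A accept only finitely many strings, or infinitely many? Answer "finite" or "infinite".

State q0 is reachable from the start and can reach an accepting state, and it lies on the cycle q0 → q3 → q0.
Traversing that cycle any number of times yields accepted strings of unbounded length, so the language is infinite.

infinite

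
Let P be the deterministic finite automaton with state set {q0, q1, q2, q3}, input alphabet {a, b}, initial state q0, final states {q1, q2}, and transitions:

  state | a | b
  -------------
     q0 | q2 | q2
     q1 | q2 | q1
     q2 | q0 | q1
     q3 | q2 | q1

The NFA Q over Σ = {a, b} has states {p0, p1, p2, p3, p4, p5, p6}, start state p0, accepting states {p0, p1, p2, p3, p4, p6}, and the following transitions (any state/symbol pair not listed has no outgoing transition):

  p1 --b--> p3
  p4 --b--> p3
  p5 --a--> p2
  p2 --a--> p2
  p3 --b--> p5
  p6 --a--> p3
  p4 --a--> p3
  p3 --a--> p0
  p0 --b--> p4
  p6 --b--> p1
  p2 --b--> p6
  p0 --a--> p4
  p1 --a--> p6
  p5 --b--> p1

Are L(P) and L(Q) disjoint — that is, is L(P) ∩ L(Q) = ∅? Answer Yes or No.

The string a is accepted by both P and Q.
Hence L(P) ∩ L(Q) ≠ ∅.

No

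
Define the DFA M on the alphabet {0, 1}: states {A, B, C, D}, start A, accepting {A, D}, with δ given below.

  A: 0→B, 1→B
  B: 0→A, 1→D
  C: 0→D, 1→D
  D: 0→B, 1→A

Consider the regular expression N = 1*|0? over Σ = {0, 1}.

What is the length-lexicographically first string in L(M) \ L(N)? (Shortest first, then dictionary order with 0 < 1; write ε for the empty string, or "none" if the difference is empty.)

00

The string 00 is accepted by M but not by N.
No shorter string lies in the difference, and 00 is the lexicographically first length-2 string in L(M) \ L(N).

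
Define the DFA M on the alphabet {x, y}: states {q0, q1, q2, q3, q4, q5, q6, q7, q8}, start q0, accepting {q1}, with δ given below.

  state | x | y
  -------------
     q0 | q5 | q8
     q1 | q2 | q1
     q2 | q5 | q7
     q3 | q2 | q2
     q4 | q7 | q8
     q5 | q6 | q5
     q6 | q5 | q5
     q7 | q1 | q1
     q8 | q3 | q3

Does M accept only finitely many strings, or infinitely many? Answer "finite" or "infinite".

State q1 is reachable from the start and can reach an accepting state, and it lies on the cycle q1 → q1.
Traversing that cycle any number of times yields accepted strings of unbounded length, so the language is infinite.

infinite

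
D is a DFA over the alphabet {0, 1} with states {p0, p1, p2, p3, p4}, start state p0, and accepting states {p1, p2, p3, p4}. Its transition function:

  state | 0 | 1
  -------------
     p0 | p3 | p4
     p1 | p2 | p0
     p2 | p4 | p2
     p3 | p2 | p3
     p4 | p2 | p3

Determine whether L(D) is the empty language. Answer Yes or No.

The string 0 is accepted: the run p0 → p3 ends in the accepting state p3.
Since at least one string is accepted, L(D) is not empty.

No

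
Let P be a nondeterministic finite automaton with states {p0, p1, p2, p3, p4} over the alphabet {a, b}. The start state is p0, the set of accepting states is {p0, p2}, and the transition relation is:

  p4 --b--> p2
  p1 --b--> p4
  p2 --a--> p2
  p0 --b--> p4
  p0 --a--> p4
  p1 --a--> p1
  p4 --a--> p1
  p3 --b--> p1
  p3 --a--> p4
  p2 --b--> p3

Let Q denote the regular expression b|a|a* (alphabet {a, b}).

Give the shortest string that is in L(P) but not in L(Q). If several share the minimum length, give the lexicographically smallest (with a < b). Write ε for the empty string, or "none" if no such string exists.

The string ab is accepted by P but not by Q.
No shorter string lies in the difference, and ab is the lexicographically first length-2 string in L(P) \ L(Q).

ab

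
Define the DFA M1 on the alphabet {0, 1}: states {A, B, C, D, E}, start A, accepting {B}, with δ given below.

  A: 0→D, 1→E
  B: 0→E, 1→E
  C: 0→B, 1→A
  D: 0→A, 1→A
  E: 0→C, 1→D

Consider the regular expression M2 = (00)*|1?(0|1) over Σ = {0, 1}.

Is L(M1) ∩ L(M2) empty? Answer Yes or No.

Yes

Converting the expression M2 to a DFA (subset construction, then merging equivalent states) gives the minimal DFA with states {r0, r1, r2, r3, r4, r5, r6}, start state r0, accepting states {r0, r1, r2, r3, r5} and transitions r0: 0→r1, 1→r2; r1: 0→r3, 1→r4; r2: 0→r5, 1→r5; r3: 0→r6, 1→r4; r4: 0→r4, 1→r4; r5: 0→r4, 1→r4; r6: 0→r3, 1→r4.
Exploring the product automaton M1 × M2 from the start pair (A, r0), following both machines on each input symbol, reaches 12 state pairs: (A, r0), (D, r1), (E, r2), (A, r3), (A, r4), (C, r5), (D, r5), (D, r6), (E, r4), (D, r4), (B, r4), (C, r4).
M1 accepts in {B} and M2 accepts in {r0, r1, r2, r3, r5}; no reachable pair has both components accepting, so no string drives both machines to acceptance simultaneously and L(M1) ∩ L(M2) = ∅.
So no string is accepted by both, and the intersection is empty.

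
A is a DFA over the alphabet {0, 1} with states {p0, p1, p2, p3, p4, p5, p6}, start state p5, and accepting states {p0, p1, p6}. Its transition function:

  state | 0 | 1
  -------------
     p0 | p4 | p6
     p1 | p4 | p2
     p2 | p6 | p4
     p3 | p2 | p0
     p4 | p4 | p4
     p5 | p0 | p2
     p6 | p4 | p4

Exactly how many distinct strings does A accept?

3

The useful subgraph on states {p0, p2, p5, p6} is acyclic, so L(A) is finite; the longest accepting path visits 3 useful states, giving maximum string length 2.
Counting accepting paths from p5 by length: 1 of length 1, 2 of length 2. Total 3.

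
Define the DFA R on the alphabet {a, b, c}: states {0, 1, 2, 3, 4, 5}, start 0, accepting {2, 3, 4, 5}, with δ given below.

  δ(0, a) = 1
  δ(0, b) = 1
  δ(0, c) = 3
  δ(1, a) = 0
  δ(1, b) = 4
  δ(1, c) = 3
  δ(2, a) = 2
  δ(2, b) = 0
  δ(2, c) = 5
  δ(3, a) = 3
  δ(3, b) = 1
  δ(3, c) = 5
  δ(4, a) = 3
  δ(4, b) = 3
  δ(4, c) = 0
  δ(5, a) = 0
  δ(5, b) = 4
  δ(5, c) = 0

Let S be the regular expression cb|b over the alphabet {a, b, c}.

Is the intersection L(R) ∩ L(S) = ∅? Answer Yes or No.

Converting the expression S to a DFA (subset construction, then merging equivalent states) gives the minimal DFA with states {s0, s1, s2, s3}, start state s0, accepting states {s2} and transitions s0: a→s1, b→s2, c→s3; s1: a→s1, b→s1, c→s1; s2: a→s1, b→s1, c→s1; s3: a→s1, b→s2, c→s1.
Exploring the product automaton R × S from the start pair (0, s0), following both machines on each input symbol, reaches 8 state pairs: (0, s0), (1, s1), (1, s2), (3, s3), (0, s1), (4, s1), (3, s1), (5, s1).
R accepts in {2, 3, 4, 5} and S accepts in {s2}; no reachable pair has both components accepting, so no string drives both machines to acceptance simultaneously and L(R) ∩ L(S) = ∅.
So no string is accepted by both, and the intersection is empty.

Yes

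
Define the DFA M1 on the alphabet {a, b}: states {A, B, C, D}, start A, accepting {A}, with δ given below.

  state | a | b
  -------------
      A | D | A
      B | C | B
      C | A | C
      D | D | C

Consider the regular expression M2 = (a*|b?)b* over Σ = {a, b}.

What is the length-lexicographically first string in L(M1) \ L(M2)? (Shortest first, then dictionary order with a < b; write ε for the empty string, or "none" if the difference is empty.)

The string aba is accepted by M1 but not by M2.
No shorter string lies in the difference, and aba is the lexicographically first length-3 string in L(M1) \ L(M2).

aba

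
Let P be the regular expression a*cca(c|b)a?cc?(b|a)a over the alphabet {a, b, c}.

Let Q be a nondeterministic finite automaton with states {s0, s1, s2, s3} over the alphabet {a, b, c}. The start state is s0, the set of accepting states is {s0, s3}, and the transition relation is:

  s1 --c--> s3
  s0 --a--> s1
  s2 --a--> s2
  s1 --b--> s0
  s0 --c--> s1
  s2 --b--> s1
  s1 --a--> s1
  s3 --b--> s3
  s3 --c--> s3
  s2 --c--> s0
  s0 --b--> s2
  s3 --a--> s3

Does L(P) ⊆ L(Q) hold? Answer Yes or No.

Yes

Converting the expression P to a DFA (subset construction, then merging equivalent states) gives the minimal DFA with states {p0, p1, p2, p3, p4, p5, p6, p7, p8, p9, p10}, start state p0, accepting states {p10} and transitions p0: a→p0, b→p1, c→p2; p1: a→p1, b→p1, c→p1; p2: a→p1, b→p1, c→p3; p3: a→p4, b→p1, c→p1; p4: a→p1, b→p5, c→p5; p5: a→p6, b→p1, c→p7; p6: a→p1, b→p1, c→p7; p7: a→p8, b→p8, c→p9; p8: a→p10, b→p1, c→p1; p9: a→p8, b→p8, c→p1; p10: a→p1, b→p1, c→p1.
Exploring the product automaton P × Q from the start pair (p0, s0), following both machines on each input symbol, reaches 16 state pairs: (p0, s0), (p0, s1), (p1, s2), (p2, s1), (p1, s0), (p2, s3), (p1, s1), (p3, s3), (p1, s3), (p4, s3), (p5, s3), (p6, s3), (p7, s3), (p8, s3), (p9, s3), (p10, s3).
P accepts in {p10} and Q accepts in {s0, s3}. The reachable pairs whose P-component is accepting are (p10, s3); in each of them the Q-component is accepting too, so the product for L(P) \ L(Q) (P-component accepting, Q-component rejecting) has no reachable accepting pair and the difference is empty.
Hence every string in L(P) is also in L(Q).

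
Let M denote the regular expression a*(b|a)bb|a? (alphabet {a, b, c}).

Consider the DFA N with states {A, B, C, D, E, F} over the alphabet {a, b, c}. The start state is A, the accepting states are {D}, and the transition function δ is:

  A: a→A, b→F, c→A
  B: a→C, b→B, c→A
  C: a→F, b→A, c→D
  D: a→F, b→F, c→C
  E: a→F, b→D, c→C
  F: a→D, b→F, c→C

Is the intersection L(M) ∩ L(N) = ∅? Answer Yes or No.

Converting the expression M to a DFA (subset construction, then merging equivalent states) gives the minimal DFA with states {m0, m1, m2, m3, m4, m5, m6, m7, m8}, start state m0, accepting states {m0, m1, m7, m8} and transitions m0: a→m1, b→m2, c→m3; m1: a→m4, b→m5, c→m3; m2: a→m3, b→m6, c→m3; m3: a→m3, b→m3, c→m3; m4: a→m4, b→m5, c→m3; m5: a→m3, b→m7, c→m3; m6: a→m3, b→m8, c→m3; m7: a→m3, b→m8, c→m3; m8: a→m3, b→m3, c→m3.
Exploring the product automaton M × N from the start pair (m0, A), following both machines on each input symbol, reaches 12 state pairs: (m0, A), (m1, A), (m2, F), (m3, A), (m4, A), (m5, F), (m3, D), (m6, F), (m3, C), (m3, F), (m7, F), (m8, F).
M accepts in {m0, m1, m7, m8} and N accepts in {D}; no reachable pair has both components accepting, so no string drives both machines to acceptance simultaneously and L(M) ∩ L(N) = ∅.
So no string is accepted by both, and the intersection is empty.

Yes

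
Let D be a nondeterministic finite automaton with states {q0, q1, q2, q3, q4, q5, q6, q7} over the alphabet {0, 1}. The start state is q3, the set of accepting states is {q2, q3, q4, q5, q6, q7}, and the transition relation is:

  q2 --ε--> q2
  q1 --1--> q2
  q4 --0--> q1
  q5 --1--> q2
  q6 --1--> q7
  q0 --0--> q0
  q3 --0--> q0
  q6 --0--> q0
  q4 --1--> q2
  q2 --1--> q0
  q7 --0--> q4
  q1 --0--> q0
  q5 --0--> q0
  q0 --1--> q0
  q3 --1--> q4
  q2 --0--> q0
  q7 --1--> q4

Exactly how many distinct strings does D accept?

The useful subgraph on states {q1, q2, q3, q4} is acyclic, so L(D) is finite; the longest accepting path visits 4 useful states, giving maximum string length 3.
Counting accepting paths from q3 by length: 1 of length 0, 1 of length 1, 1 of length 2, 1 of length 3. Total 4.

4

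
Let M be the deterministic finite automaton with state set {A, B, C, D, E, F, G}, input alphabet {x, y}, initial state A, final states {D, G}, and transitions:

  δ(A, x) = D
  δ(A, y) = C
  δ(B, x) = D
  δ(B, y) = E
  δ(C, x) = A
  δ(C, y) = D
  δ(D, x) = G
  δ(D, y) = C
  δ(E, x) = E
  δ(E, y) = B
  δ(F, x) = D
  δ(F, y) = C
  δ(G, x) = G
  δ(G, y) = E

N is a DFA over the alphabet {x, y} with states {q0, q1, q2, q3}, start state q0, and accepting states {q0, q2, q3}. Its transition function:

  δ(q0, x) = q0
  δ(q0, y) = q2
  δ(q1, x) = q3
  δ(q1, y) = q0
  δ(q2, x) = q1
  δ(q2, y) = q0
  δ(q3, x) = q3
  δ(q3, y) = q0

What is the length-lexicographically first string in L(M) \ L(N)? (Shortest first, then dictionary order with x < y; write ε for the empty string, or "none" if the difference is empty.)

yxyyx

The string yxyyx is accepted by M but not by N.
No shorter string lies in the difference, and yxyyx is the lexicographically first length-5 string in L(M) \ L(N).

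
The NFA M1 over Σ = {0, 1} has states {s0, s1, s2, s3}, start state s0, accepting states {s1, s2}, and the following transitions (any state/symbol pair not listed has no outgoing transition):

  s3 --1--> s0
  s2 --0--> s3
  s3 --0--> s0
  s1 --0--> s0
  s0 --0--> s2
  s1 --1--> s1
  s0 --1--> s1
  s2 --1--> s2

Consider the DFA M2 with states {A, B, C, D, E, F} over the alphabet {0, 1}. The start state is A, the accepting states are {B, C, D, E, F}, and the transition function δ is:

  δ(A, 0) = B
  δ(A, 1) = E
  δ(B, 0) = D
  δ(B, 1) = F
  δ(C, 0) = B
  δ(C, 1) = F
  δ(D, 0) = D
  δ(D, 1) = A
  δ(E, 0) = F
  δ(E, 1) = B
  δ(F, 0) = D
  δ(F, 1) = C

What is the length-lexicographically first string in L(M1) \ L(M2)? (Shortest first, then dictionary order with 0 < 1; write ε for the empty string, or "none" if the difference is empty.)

0001

The string 0001 is accepted by M1 but not by M2.
No shorter string lies in the difference, and 0001 is the lexicographically first length-4 string in L(M1) \ L(M2).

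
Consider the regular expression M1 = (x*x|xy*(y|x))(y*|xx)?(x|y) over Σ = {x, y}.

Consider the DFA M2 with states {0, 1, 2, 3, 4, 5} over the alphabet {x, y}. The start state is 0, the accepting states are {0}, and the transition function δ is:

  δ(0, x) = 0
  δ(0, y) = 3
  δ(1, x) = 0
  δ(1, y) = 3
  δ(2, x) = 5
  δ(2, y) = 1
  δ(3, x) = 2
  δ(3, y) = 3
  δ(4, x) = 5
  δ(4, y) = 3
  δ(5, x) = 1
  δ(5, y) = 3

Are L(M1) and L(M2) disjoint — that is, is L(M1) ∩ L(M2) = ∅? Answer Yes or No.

The string xx is accepted by both M1 and M2.
Hence L(M1) ∩ L(M2) ≠ ∅.

No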